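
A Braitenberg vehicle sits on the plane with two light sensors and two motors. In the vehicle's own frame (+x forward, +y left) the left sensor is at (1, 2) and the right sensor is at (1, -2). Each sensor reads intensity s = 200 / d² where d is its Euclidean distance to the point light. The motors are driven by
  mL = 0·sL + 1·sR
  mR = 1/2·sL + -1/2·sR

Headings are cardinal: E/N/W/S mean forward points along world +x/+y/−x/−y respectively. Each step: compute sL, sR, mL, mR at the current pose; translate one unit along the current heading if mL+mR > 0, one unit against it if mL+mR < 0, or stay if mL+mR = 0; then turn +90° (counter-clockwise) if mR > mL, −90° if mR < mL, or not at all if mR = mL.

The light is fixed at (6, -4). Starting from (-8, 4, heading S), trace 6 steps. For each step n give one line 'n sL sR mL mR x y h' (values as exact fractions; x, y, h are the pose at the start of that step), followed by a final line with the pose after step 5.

n=0: pose=(-8,4,S); sL=200/193, sR=40/61; mL=40/61, mR=2240/11773; mL+mR=9960/11773 → advance +1; mR−mL=-5480/11773 → turn -1·90°
n=1: pose=(-8,3,W); sL=4/5, sR=100/153; mL=100/153, mR=56/765; mL+mR=556/765 → advance +1; mR−mL=-148/255 → turn -1·90°
n=2: pose=(-9,3,N); sL=200/353, sR=200/233; mL=200/233, mR=-12000/82249; mL+mR=58600/82249 → advance +1; mR−mL=-82600/82249 → turn -1·90°
n=3: pose=(-9,4,E); sL=25/37, sR=25/29; mL=25/29, mR=-100/1073; mL+mR=825/1073 → advance +1; mR−mL=-1025/1073 → turn -1·90°
n=4: pose=(-8,4,S); sL=200/193, sR=40/61; mL=40/61, mR=2240/11773; mL+mR=9960/11773 → advance +1; mR−mL=-5480/11773 → turn -1·90°
n=5: pose=(-8,3,W); sL=4/5, sR=100/153; mL=100/153, mR=56/765; mL+mR=556/765 → advance +1; mR−mL=-148/255 → turn -1·90°

0 200/193 40/61 40/61 2240/11773 -8 4 S
1 4/5 100/153 100/153 56/765 -8 3 W
2 200/353 200/233 200/233 -12000/82249 -9 3 N
3 25/37 25/29 25/29 -100/1073 -9 4 E
4 200/193 40/61 40/61 2240/11773 -8 4 S
5 4/5 100/153 100/153 56/765 -8 3 W
final -9 3 N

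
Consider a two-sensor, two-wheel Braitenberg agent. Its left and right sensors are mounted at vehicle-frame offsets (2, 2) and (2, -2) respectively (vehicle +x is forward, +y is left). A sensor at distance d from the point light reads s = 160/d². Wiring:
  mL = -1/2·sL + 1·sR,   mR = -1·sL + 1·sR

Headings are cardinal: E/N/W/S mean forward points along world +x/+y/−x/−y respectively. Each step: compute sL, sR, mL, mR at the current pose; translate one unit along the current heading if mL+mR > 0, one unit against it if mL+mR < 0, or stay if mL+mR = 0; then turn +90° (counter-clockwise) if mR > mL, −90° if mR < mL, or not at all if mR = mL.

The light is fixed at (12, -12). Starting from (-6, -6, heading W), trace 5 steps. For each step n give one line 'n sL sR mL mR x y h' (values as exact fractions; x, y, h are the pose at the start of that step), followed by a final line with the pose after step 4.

0 5/13 10/29 115/754 -15/377 -6 -6 W
1 32/101 160/353 10512/35653 4864/35653 -7 -6 N
2 16/37 80/157 1704/5809 448/5809 -7 -5 E
3 160/281 32/85 2192/23885 -4608/23885 -6 -5 S
4 40/109 8/25 372/2725 -128/2725 -6 -4 W
final -7 -4 N

n=0: pose=(-6,-6,W); sL=5/13, sR=10/29; mL=115/754, mR=-15/377; mL+mR=85/754 → advance +1; mR−mL=-5/26 → turn -1·90°
n=1: pose=(-7,-6,N); sL=32/101, sR=160/353; mL=10512/35653, mR=4864/35653; mL+mR=15376/35653 → advance +1; mR−mL=-16/101 → turn -1·90°
n=2: pose=(-7,-5,E); sL=16/37, sR=80/157; mL=1704/5809, mR=448/5809; mL+mR=2152/5809 → advance +1; mR−mL=-8/37 → turn -1·90°
n=3: pose=(-6,-5,S); sL=160/281, sR=32/85; mL=2192/23885, mR=-4608/23885; mL+mR=-2416/23885 → advance -1; mR−mL=-80/281 → turn -1·90°
n=4: pose=(-6,-4,W); sL=40/109, sR=8/25; mL=372/2725, mR=-128/2725; mL+mR=244/2725 → advance +1; mR−mL=-20/109 → turn -1·90°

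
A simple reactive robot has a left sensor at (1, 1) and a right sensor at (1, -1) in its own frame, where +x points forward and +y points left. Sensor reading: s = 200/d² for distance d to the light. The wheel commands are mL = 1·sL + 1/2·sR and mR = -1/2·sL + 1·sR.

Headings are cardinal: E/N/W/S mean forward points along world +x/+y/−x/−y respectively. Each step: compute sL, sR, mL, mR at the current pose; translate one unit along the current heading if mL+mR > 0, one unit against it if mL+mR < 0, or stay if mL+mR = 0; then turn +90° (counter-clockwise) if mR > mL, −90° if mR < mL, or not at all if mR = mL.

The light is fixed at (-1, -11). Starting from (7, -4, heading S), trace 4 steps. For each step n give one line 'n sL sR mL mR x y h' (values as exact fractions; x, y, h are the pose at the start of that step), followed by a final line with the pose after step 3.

0 200/117 40/17 5740/1989 2980/1989 7 -4 S
1 100/37 100/49 6750/1813 1250/1813 7 -5 W
2 40/17 200/113 6220/1921 1140/1921 6 -5 N
3 25/16 2 41/16 39/32 6 -4 E
final 7 -4 S

n=0: pose=(7,-4,S); sL=200/117, sR=40/17; mL=5740/1989, mR=2980/1989; mL+mR=8720/1989 → advance +1; mR−mL=-920/663 → turn -1·90°
n=1: pose=(7,-5,W); sL=100/37, sR=100/49; mL=6750/1813, mR=1250/1813; mL+mR=8000/1813 → advance +1; mR−mL=-5500/1813 → turn -1·90°
n=2: pose=(6,-5,N); sL=40/17, sR=200/113; mL=6220/1921, mR=1140/1921; mL+mR=7360/1921 → advance +1; mR−mL=-5080/1921 → turn -1·90°
n=3: pose=(6,-4,E); sL=25/16, sR=2; mL=41/16, mR=39/32; mL+mR=121/32 → advance +1; mR−mL=-43/32 → turn -1·90°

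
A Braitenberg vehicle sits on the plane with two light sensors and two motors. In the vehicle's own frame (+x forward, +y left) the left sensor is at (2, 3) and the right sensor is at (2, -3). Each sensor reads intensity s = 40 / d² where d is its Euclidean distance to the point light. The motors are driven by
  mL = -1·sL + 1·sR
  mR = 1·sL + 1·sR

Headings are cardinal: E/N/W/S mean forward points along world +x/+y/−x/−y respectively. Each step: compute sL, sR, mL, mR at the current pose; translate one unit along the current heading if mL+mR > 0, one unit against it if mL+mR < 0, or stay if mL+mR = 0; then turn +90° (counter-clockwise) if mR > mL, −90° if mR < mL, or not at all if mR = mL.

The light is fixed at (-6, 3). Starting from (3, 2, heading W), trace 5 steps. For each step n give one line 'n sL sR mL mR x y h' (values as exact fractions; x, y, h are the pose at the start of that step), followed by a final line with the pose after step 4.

0 8/13 40/53 96/689 944/689 3 2 W
1 4/13 20/17 192/221 328/221 2 2 S
2 40/101 8/25 -192/2525 1808/2525 2 1 E
3 10/9 5/18 -5/6 25/18 3 1 N
4 8/13 40/53 96/689 944/689 3 2 W
final 2 2 S

n=0: pose=(3,2,W); sL=8/13, sR=40/53; mL=96/689, mR=944/689; mL+mR=80/53 → advance +1; mR−mL=16/13 → turn +1·90°
n=1: pose=(2,2,S); sL=4/13, sR=20/17; mL=192/221, mR=328/221; mL+mR=40/17 → advance +1; mR−mL=8/13 → turn +1·90°
n=2: pose=(2,1,E); sL=40/101, sR=8/25; mL=-192/2525, mR=1808/2525; mL+mR=16/25 → advance +1; mR−mL=80/101 → turn +1·90°
n=3: pose=(3,1,N); sL=10/9, sR=5/18; mL=-5/6, mR=25/18; mL+mR=5/9 → advance +1; mR−mL=20/9 → turn +1·90°
n=4: pose=(3,2,W); sL=8/13, sR=40/53; mL=96/689, mR=944/689; mL+mR=80/53 → advance +1; mR−mL=16/13 → turn +1·90°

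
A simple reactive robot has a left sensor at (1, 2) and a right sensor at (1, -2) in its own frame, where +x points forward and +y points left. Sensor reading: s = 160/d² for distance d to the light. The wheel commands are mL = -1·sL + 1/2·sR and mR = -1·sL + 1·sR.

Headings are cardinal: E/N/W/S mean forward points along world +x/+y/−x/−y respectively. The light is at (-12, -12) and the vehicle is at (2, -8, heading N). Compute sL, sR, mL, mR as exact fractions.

160/169 160/281 -31440/47489 -17920/47489

left sensor world pos  = (0, -7); dL² = 169
right sensor world pos = (4, -7); dR² = 281
sL = 160/169 = 160/169
sR = 160/281 = 160/281
mL = -1·sL + 1/2·sR = -31440/47489
mR = -1·sL + 1·sR = -17920/47489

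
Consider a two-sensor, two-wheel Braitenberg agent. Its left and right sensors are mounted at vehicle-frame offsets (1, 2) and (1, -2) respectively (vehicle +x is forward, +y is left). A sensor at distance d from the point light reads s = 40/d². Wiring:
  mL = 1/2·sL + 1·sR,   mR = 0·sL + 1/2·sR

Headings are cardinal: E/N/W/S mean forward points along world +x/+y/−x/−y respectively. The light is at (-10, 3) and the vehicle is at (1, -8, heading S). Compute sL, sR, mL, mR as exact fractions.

40/313 8/45 3404/14085 4/45

left sensor world pos  = (3, -9); dL² = 313
right sensor world pos = (-1, -9); dR² = 225
sL = 40/313 = 40/313
sR = 40/225 = 8/45
mL = 1/2·sL + 1·sR = 3404/14085
mR = 0·sL + 1/2·sR = 4/45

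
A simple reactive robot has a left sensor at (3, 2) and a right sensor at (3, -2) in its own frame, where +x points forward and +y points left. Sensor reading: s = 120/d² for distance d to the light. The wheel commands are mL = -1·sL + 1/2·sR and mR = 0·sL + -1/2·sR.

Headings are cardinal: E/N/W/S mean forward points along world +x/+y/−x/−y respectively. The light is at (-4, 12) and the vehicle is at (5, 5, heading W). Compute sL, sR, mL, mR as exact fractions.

left sensor world pos  = (2, 3); dL² = 117
right sensor world pos = (2, 7); dR² = 61
sL = 120/117 = 40/39
sR = 120/61 = 120/61
mL = -1·sL + 1/2·sR = -100/2379
mR = 0·sL + -1/2·sR = -60/61

40/39 120/61 -100/2379 -60/61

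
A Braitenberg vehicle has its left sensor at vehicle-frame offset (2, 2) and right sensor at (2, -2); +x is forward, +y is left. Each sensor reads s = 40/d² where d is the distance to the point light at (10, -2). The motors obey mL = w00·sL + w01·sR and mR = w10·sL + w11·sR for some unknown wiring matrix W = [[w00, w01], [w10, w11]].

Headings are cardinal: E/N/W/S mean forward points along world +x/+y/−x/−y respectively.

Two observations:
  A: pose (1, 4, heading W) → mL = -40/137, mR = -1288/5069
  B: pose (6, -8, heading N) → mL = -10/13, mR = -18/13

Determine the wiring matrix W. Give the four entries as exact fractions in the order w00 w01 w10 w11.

obs A: pose=(1,4,W) → sL=40/137, sR=8/37, mL=-40/137, mR=-1288/5069
obs B: pose=(6,-8,N) → sL=10/13, sR=2, mL=-10/13, mR=-18/13
sensor matrix S = [[40/137, 8/37], [10/13, 2]]; det S = 27520/65897
solve [mL_A; mL_B] = S·[w00; w01] and [mR_A; mR_B] = S·[w10; w11]:
  w00 = -1, w01 = 0, w10 = -1/2, w11 = -1/2

-1 0 -1/2 -1/2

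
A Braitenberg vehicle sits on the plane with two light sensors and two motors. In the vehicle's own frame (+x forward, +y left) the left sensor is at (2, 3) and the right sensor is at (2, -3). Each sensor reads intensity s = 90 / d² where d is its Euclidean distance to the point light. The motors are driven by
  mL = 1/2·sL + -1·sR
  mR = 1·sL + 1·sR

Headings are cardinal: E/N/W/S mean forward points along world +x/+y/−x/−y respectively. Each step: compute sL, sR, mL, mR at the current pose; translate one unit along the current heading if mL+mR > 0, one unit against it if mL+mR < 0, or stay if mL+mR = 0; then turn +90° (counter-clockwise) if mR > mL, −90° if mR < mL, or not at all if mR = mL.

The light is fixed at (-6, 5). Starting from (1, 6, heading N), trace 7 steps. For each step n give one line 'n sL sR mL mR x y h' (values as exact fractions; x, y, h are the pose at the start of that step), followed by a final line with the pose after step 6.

0 18/5 90/109 531/545 2412/545 1 6 N
1 45/13 9/5 -9/130 342/65 1 7 W
2 10/9 10 -85/9 100/9 0 7 S
3 9/8 45/34 -207/272 333/136 0 6 E
4 18/5 90/109 531/545 2412/545 1 6 N
5 45/13 9/5 -9/130 342/65 1 7 W
6 10/9 10 -85/9 100/9 0 7 S
final 0 6 E

n=0: pose=(1,6,N); sL=18/5, sR=90/109; mL=531/545, mR=2412/545; mL+mR=27/5 → advance +1; mR−mL=1881/545 → turn +1·90°
n=1: pose=(1,7,W); sL=45/13, sR=9/5; mL=-9/130, mR=342/65; mL+mR=135/26 → advance +1; mR−mL=693/130 → turn +1·90°
n=2: pose=(0,7,S); sL=10/9, sR=10; mL=-85/9, mR=100/9; mL+mR=5/3 → advance +1; mR−mL=185/9 → turn +1·90°
n=3: pose=(0,6,E); sL=9/8, sR=45/34; mL=-207/272, mR=333/136; mL+mR=27/16 → advance +1; mR−mL=873/272 → turn +1·90°
n=4: pose=(1,6,N); sL=18/5, sR=90/109; mL=531/545, mR=2412/545; mL+mR=27/5 → advance +1; mR−mL=1881/545 → turn +1·90°
n=5: pose=(1,7,W); sL=45/13, sR=9/5; mL=-9/130, mR=342/65; mL+mR=135/26 → advance +1; mR−mL=693/130 → turn +1·90°
n=6: pose=(0,7,S); sL=10/9, sR=10; mL=-85/9, mR=100/9; mL+mR=5/3 → advance +1; mR−mL=185/9 → turn +1·90°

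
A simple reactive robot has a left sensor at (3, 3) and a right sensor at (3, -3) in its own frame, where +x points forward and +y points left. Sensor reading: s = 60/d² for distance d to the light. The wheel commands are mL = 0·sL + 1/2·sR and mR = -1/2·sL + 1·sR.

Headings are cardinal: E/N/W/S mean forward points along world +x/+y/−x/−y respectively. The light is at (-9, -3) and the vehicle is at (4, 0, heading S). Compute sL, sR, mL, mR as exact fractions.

left sensor world pos  = (7, -3); dL² = 256
right sensor world pos = (1, -3); dR² = 100
sL = 60/256 = 15/64
sR = 60/100 = 3/5
mL = 0·sL + 1/2·sR = 3/10
mR = -1/2·sL + 1·sR = 309/640

15/64 3/5 3/10 309/640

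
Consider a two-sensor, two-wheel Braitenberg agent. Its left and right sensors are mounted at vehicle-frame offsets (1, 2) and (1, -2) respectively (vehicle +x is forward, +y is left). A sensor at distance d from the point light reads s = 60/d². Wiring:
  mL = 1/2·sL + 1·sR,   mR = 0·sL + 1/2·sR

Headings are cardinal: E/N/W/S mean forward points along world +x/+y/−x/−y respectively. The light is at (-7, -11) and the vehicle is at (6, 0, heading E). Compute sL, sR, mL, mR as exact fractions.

left sensor world pos  = (7, 2); dL² = 365
right sensor world pos = (7, -2); dR² = 277
sL = 60/365 = 12/73
sR = 60/277 = 60/277
mL = 1/2·sL + 1·sR = 6042/20221
mR = 0·sL + 1/2·sR = 30/277

12/73 60/277 6042/20221 30/277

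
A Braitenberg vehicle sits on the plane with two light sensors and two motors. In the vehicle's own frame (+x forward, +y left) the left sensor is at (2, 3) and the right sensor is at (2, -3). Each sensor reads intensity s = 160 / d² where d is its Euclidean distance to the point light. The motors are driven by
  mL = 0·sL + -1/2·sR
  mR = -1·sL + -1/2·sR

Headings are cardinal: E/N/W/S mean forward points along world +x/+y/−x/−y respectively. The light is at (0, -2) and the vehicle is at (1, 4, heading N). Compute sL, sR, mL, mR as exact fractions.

left sensor world pos  = (-2, 6); dL² = 68
right sensor world pos = (4, 6); dR² = 80
sL = 160/68 = 40/17
sR = 160/80 = 2
mL = 0·sL + -1/2·sR = -1
mR = -1·sL + -1/2·sR = -57/17

40/17 2 -1 -57/17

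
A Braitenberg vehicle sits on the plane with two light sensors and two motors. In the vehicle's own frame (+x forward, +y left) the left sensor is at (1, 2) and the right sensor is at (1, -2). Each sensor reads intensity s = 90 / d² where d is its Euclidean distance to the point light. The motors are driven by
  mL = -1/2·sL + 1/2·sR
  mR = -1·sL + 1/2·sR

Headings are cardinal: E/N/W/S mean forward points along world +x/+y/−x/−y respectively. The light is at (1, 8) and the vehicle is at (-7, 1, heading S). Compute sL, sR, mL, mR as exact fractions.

9/10 45/82 -36/205 -513/820

left sensor world pos  = (-5, 0); dL² = 100
right sensor world pos = (-9, 0); dR² = 164
sL = 90/100 = 9/10
sR = 90/164 = 45/82
mL = -1/2·sL + 1/2·sR = -36/205
mR = -1·sL + 1/2·sR = -513/820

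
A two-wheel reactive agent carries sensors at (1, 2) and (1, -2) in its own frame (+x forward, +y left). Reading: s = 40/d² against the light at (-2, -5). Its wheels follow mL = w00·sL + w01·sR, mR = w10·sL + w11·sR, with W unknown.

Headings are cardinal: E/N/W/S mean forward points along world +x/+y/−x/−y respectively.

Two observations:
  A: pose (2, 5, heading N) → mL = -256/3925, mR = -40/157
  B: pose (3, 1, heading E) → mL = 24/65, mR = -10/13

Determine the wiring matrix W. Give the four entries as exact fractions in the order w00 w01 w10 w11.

obs A: pose=(2,5,N) → sL=8/25, sR=40/157, mL=-256/3925, mR=-40/157
obs B: pose=(3,1,E) → sL=2/5, sR=10/13, mL=24/65, mR=-10/13
sensor matrix S = [[8/25, 40/157], [2/5, 10/13]]; det S = 1472/10205
solve [mL_A; mL_B] = S·[w00; w01] and [mR_A; mR_B] = S·[w10; w11]:
  w00 = -1, w01 = 1, w10 = 0, w11 = -1

-1 1 0 -1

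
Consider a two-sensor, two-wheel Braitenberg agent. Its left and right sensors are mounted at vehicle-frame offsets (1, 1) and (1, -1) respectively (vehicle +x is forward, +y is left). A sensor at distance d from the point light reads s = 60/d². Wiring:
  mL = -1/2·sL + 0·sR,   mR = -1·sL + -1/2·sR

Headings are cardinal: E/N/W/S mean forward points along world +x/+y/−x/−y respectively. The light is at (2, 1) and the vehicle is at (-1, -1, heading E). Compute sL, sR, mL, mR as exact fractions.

12 60/13 -6 -186/13

left sensor world pos  = (0, 0); dL² = 5
right sensor world pos = (0, -2); dR² = 13
sL = 60/5 = 12
sR = 60/13 = 60/13
mL = -1/2·sL + 0·sR = -6
mR = -1·sL + -1/2·sR = -186/13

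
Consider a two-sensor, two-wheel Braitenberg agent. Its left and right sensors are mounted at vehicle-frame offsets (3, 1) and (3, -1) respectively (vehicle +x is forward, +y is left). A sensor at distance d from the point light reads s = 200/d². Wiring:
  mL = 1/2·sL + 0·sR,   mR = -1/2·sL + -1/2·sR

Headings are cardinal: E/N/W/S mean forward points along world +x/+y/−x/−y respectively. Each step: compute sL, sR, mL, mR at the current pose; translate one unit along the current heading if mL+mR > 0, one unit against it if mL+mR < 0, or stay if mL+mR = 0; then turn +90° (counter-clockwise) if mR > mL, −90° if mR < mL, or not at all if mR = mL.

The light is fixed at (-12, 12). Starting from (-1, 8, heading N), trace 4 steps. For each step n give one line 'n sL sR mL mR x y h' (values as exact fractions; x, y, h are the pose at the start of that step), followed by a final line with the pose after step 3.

0 200/101 40/29 100/101 -4920/2929 -1 8 N
1 50/53 25/29 25/53 -2775/3074 -1 7 E
2 40/37 40/29 20/37 -1320/1073 -2 7 S
3 100/37 100/29 50/37 -3300/1073 -2 8 W
final -1 8 N

n=0: pose=(-1,8,N); sL=200/101, sR=40/29; mL=100/101, mR=-4920/2929; mL+mR=-20/29 → advance -1; mR−mL=-7820/2929 → turn -1·90°
n=1: pose=(-1,7,E); sL=50/53, sR=25/29; mL=25/53, mR=-2775/3074; mL+mR=-25/58 → advance -1; mR−mL=-4225/3074 → turn -1·90°
n=2: pose=(-2,7,S); sL=40/37, sR=40/29; mL=20/37, mR=-1320/1073; mL+mR=-20/29 → advance -1; mR−mL=-1900/1073 → turn -1·90°
n=3: pose=(-2,8,W); sL=100/37, sR=100/29; mL=50/37, mR=-3300/1073; mL+mR=-50/29 → advance -1; mR−mL=-4750/1073 → turn -1·90°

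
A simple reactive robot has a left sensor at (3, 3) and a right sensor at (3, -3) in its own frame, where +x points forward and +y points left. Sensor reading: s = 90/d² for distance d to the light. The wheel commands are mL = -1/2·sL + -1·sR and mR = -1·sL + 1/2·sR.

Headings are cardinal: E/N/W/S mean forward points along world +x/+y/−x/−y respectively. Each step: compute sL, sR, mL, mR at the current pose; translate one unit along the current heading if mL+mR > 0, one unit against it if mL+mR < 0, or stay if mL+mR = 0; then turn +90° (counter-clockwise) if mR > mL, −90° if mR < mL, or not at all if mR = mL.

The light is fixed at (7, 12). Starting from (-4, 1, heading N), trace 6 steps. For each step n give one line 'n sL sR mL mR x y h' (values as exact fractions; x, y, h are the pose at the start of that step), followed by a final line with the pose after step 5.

0 9/26 45/64 -729/832 9/1664 -4 1 N
1 90/421 90/277 -50355/116617 -5985/116617 -4 0 W
2 45/137 45/197 -21195/53978 -11565/53978 -3 0 S
3 90/113 18/49 -4239/5537 -3393/5537 -3 1 E
4 9/26 45/64 -729/832 9/1664 -4 1 N
5 90/421 90/277 -50355/116617 -5985/116617 -4 0 W
final -3 0 S

n=0: pose=(-4,1,N); sL=9/26, sR=45/64; mL=-729/832, mR=9/1664; mL+mR=-1449/1664 → advance -1; mR−mL=1467/1664 → turn +1·90°
n=1: pose=(-4,0,W); sL=90/421, sR=90/277; mL=-50355/116617, mR=-5985/116617; mL+mR=-56340/116617 → advance -1; mR−mL=44370/116617 → turn +1·90°
n=2: pose=(-3,0,S); sL=45/137, sR=45/197; mL=-21195/53978, mR=-11565/53978; mL+mR=-16380/26989 → advance -1; mR−mL=4815/26989 → turn +1·90°
n=3: pose=(-3,1,E); sL=90/113, sR=18/49; mL=-4239/5537, mR=-3393/5537; mL+mR=-7632/5537 → advance -1; mR−mL=846/5537 → turn +1·90°
n=4: pose=(-4,1,N); sL=9/26, sR=45/64; mL=-729/832, mR=9/1664; mL+mR=-1449/1664 → advance -1; mR−mL=1467/1664 → turn +1·90°
n=5: pose=(-4,0,W); sL=90/421, sR=90/277; mL=-50355/116617, mR=-5985/116617; mL+mR=-56340/116617 → advance -1; mR−mL=44370/116617 → turn +1·90°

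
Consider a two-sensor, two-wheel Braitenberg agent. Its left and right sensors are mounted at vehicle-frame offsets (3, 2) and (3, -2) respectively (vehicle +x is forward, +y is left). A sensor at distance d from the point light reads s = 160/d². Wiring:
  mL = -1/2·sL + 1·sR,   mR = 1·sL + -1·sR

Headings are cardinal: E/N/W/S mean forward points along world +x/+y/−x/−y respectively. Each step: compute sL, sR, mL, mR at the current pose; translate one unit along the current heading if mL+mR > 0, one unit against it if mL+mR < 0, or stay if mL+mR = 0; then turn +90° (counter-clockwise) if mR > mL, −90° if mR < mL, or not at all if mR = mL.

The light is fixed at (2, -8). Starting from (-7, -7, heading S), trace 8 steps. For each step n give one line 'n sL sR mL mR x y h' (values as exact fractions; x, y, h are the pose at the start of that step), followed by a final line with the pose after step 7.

n=0: pose=(-7,-7,S); sL=160/53, sR=32/25; mL=-304/1325, mR=2304/1325; mL+mR=80/53 → advance +1; mR−mL=2608/1325 → turn +1·90°
n=1: pose=(-7,-8,E); sL=4, sR=4; mL=2, mR=0; mL+mR=2 → advance +1; mR−mL=-2 → turn -1·90°
n=2: pose=(-6,-8,S); sL=32/9, sR=160/109; mL=-304/981, mR=2048/981; mL+mR=16/9 → advance +1; mR−mL=784/327 → turn +1·90°
n=3: pose=(-6,-9,E); sL=80/13, sR=80/17; mL=360/221, mR=320/221; mL+mR=40/13 → advance +1; mR−mL=-40/221 → turn -1·90°
n=4: pose=(-5,-9,S); sL=160/41, sR=160/97; mL=-1200/3977, mR=8960/3977; mL+mR=80/41 → advance +1; mR−mL=10160/3977 → turn +1·90°
n=5: pose=(-5,-10,E); sL=10, sR=5; mL=0, mR=5; mL+mR=5 → advance +1; mR−mL=5 → turn +1·90°
n=6: pose=(-4,-10,N); sL=32/13, sR=160/17; mL=1808/221, mR=-1536/221; mL+mR=16/13 → advance +1; mR−mL=-3344/221 → turn -1·90°
n=7: pose=(-4,-9,E); sL=16, sR=80/9; mL=8/9, mR=64/9; mL+mR=8 → advance +1; mR−mL=56/9 → turn +1·90°

0 160/53 32/25 -304/1325 2304/1325 -7 -7 S
1 4 4 2 0 -7 -8 E
2 32/9 160/109 -304/981 2048/981 -6 -8 S
3 80/13 80/17 360/221 320/221 -6 -9 E
4 160/41 160/97 -1200/3977 8960/3977 -5 -9 S
5 10 5 0 5 -5 -10 E
6 32/13 160/17 1808/221 -1536/221 -4 -10 N
7 16 80/9 8/9 64/9 -4 -9 E
final -3 -9 N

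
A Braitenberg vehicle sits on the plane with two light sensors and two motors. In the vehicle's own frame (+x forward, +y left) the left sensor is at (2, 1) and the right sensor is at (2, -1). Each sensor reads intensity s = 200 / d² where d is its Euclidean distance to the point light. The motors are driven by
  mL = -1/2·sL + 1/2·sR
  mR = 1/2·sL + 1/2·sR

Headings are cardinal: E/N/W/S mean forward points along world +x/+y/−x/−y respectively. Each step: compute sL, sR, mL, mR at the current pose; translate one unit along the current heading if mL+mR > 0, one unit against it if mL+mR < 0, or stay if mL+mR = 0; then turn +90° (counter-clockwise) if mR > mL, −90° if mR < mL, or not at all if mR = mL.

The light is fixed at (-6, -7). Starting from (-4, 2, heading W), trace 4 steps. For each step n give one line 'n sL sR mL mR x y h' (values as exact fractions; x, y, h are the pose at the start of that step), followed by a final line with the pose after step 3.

0 25/8 2 -9/16 41/16 -4 2 W
1 200/53 200/49 400/2597 10200/2597 -5 2 S
2 20/9 100/29 160/261 740/261 -5 1 E
3 200/101 200/109 -800/11009 21000/11009 -4 1 N
final -4 2 W

n=0: pose=(-4,2,W); sL=25/8, sR=2; mL=-9/16, mR=41/16; mL+mR=2 → advance +1; mR−mL=25/8 → turn +1·90°
n=1: pose=(-5,2,S); sL=200/53, sR=200/49; mL=400/2597, mR=10200/2597; mL+mR=200/49 → advance +1; mR−mL=200/53 → turn +1·90°
n=2: pose=(-5,1,E); sL=20/9, sR=100/29; mL=160/261, mR=740/261; mL+mR=100/29 → advance +1; mR−mL=20/9 → turn +1·90°
n=3: pose=(-4,1,N); sL=200/101, sR=200/109; mL=-800/11009, mR=21000/11009; mL+mR=200/109 → advance +1; mR−mL=200/101 → turn +1·90°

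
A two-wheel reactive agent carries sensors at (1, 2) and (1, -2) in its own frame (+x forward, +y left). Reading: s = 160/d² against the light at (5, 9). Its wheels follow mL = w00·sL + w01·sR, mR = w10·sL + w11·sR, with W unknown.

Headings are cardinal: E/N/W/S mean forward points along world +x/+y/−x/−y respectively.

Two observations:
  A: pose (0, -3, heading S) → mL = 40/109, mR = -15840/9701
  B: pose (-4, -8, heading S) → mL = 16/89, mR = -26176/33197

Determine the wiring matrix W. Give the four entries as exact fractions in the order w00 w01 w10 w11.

0 1/2 -1 -1

obs A: pose=(0,-3,S) → sL=80/89, sR=80/109, mL=40/109, mR=-15840/9701
obs B: pose=(-4,-8,S) → sL=160/373, sR=32/89, mL=16/89, mR=-26176/33197
sensor matrix S = [[80/89, 80/109], [160/373, 32/89]]; det S = 2693120/322044097
solve [mL_A; mL_B] = S·[w00; w01] and [mR_A; mR_B] = S·[w10; w11]:
  w00 = 0, w01 = 1/2, w10 = -1, w11 = -1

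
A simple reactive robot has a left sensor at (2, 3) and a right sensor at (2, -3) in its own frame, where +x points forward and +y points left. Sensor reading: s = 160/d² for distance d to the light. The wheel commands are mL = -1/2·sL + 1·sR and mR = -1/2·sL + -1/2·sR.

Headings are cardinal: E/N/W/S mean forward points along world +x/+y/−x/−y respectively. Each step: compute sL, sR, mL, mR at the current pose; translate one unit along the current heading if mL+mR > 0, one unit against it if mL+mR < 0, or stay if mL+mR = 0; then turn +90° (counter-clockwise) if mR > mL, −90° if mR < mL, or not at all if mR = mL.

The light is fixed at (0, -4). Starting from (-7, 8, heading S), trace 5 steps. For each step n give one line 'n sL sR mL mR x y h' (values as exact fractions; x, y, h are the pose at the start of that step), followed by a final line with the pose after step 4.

0 40/29 4/5 16/145 -158/145 -7 8 S
1 160/181 160/337 2000/60997 -41440/60997 -7 9 W
2 80/153 80/117 280/663 -400/663 -6 9 N
3 160/241 160/97 30800/23377 -27040/23377 -6 8 E
4 20/13 40/41 110/533 -670/533 -5 8 S
final -5 9 W

n=0: pose=(-7,8,S); sL=40/29, sR=4/5; mL=16/145, mR=-158/145; mL+mR=-142/145 → advance -1; mR−mL=-6/5 → turn -1·90°
n=1: pose=(-7,9,W); sL=160/181, sR=160/337; mL=2000/60997, mR=-41440/60997; mL+mR=-39440/60997 → advance -1; mR−mL=-240/337 → turn -1·90°
n=2: pose=(-6,9,N); sL=80/153, sR=80/117; mL=280/663, mR=-400/663; mL+mR=-40/221 → advance -1; mR−mL=-40/39 → turn -1·90°
n=3: pose=(-6,8,E); sL=160/241, sR=160/97; mL=30800/23377, mR=-27040/23377; mL+mR=3760/23377 → advance +1; mR−mL=-240/97 → turn -1·90°
n=4: pose=(-5,8,S); sL=20/13, sR=40/41; mL=110/533, mR=-670/533; mL+mR=-560/533 → advance -1; mR−mL=-60/41 → turn -1·90°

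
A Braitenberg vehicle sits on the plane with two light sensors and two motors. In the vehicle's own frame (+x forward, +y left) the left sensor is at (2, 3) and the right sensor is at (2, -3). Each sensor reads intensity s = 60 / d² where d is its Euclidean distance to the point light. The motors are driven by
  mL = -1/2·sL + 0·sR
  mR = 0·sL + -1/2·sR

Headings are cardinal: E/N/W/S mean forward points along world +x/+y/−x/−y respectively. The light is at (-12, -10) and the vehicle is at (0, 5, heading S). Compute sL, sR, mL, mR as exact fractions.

left sensor world pos  = (3, 3); dL² = 394
right sensor world pos = (-3, 3); dR² = 250
sL = 60/394 = 30/197
sR = 60/250 = 6/25
mL = -1/2·sL + 0·sR = -15/197
mR = 0·sL + -1/2·sR = -3/25

30/197 6/25 -15/197 -3/25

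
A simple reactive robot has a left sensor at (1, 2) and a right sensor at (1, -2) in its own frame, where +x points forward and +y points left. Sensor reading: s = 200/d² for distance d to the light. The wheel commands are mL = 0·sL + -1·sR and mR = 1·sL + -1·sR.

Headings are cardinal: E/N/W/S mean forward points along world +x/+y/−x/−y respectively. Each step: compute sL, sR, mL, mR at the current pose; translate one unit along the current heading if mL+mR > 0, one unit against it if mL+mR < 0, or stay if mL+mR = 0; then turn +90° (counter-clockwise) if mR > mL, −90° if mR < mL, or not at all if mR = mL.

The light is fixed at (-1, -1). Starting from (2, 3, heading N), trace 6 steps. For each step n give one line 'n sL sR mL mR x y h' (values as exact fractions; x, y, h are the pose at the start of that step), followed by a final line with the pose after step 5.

n=0: pose=(2,3,N); sL=100/13, sR=4; mL=-4, mR=48/13; mL+mR=-4/13 → advance -1; mR−mL=100/13 → turn +1·90°
n=1: pose=(2,2,W); sL=40, sR=200/29; mL=-200/29, mR=960/29; mL+mR=760/29 → advance +1; mR−mL=40 → turn +1·90°
n=2: pose=(1,2,S); sL=10, sR=50; mL=-50, mR=-40; mL+mR=-90 → advance -1; mR−mL=10 → turn +1·90°
n=3: pose=(1,3,E); sL=40/9, sR=200/13; mL=-200/13, mR=-1280/117; mL+mR=-3080/117 → advance -1; mR−mL=40/9 → turn +1·90°
n=4: pose=(0,3,N); sL=100/13, sR=100/17; mL=-100/17, mR=400/221; mL+mR=-900/221 → advance -1; mR−mL=100/13 → turn +1·90°
n=5: pose=(0,2,W); sL=200, sR=8; mL=-8, mR=192; mL+mR=184 → advance +1; mR−mL=200 → turn +1·90°

0 100/13 4 -4 48/13 2 3 N
1 40 200/29 -200/29 960/29 2 2 W
2 10 50 -50 -40 1 2 S
3 40/9 200/13 -200/13 -1280/117 1 3 E
4 100/13 100/17 -100/17 400/221 0 3 N
5 200 8 -8 192 0 2 W
final -1 2 S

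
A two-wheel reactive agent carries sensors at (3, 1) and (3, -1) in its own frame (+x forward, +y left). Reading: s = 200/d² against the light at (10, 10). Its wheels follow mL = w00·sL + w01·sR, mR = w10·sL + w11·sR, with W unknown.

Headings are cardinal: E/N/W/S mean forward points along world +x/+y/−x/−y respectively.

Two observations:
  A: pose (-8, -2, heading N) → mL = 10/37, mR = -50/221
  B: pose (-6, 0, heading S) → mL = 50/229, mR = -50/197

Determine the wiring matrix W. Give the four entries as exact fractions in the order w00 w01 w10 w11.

obs A: pose=(-8,-2,N) → sL=100/221, sR=20/37, mL=10/37, mR=-50/221
obs B: pose=(-6,0,S) → sL=100/197, sR=100/229, mL=50/229, mR=-50/197
sensor matrix S = [[100/221, 20/37], [100/197, 100/229]]; det S = -28328000/368889001
solve [mL_A; mL_B] = S·[w00; w01] and [mR_A; mR_B] = S·[w10; w11]:
  w00 = 0, w01 = 1/2, w10 = -1/2, w11 = 0

0 1/2 -1/2 0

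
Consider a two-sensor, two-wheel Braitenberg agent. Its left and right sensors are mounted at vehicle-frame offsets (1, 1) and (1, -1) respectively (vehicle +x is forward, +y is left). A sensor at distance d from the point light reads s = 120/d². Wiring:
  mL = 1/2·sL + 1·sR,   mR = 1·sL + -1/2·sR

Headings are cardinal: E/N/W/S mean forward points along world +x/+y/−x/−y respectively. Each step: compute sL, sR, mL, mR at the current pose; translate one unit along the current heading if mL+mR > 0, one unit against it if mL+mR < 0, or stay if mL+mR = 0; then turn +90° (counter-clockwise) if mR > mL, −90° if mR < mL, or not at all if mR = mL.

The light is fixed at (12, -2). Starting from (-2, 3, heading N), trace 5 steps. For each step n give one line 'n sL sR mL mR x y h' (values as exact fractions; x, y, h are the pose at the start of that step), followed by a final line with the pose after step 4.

n=0: pose=(-2,3,N); sL=40/87, sR=24/41; mL=2908/3567, mR=596/3567; mL+mR=1168/1189 → advance +1; mR−mL=-2312/3567 → turn -1·90°
n=1: pose=(-2,4,E); sL=60/109, sR=60/97; mL=9450/10573, mR=2550/10573; mL+mR=12000/10573 → advance +1; mR−mL=-6900/10573 → turn -1·90°
n=2: pose=(-1,4,S); sL=120/169, sR=120/221; mL=2580/2873, mR=1260/2873; mL+mR=3840/2873 → advance +1; mR−mL=-1320/2873 → turn -1·90°
n=3: pose=(-1,3,W); sL=30/53, sR=15/29; mL=1230/1537, mR=945/3074; mL+mR=3405/3074 → advance +1; mR−mL=-1515/3074 → turn -1·90°
n=4: pose=(-2,3,N); sL=40/87, sR=24/41; mL=2908/3567, mR=596/3567; mL+mR=1168/1189 → advance +1; mR−mL=-2312/3567 → turn -1·90°

0 40/87 24/41 2908/3567 596/3567 -2 3 N
1 60/109 60/97 9450/10573 2550/10573 -2 4 E
2 120/169 120/221 2580/2873 1260/2873 -1 4 S
3 30/53 15/29 1230/1537 945/3074 -1 3 W
4 40/87 24/41 2908/3567 596/3567 -2 3 N
final -2 4 E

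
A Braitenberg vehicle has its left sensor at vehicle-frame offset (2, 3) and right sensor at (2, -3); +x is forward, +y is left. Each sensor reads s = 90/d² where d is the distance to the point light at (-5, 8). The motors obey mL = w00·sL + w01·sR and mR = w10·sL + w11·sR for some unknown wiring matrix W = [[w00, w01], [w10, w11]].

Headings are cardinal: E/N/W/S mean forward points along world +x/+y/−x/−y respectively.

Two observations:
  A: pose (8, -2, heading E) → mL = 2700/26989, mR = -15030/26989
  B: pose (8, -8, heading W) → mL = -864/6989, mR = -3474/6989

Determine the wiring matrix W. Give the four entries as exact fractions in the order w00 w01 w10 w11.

1 -1 -1 -1

obs A: pose=(8,-2,E) → sL=45/137, sR=45/197, mL=2700/26989, mR=-15030/26989
obs B: pose=(8,-8,W) → sL=45/241, sR=9/29, mL=-864/6989, mR=-3474/6989
sensor matrix S = [[45/137, 45/197], [45/241, 9/29]]; det S = 11182860/188626121
solve [mL_A; mL_B] = S·[w00; w01] and [mR_A; mR_B] = S·[w10; w11]:
  w00 = 1, w01 = -1, w10 = -1, w11 = -1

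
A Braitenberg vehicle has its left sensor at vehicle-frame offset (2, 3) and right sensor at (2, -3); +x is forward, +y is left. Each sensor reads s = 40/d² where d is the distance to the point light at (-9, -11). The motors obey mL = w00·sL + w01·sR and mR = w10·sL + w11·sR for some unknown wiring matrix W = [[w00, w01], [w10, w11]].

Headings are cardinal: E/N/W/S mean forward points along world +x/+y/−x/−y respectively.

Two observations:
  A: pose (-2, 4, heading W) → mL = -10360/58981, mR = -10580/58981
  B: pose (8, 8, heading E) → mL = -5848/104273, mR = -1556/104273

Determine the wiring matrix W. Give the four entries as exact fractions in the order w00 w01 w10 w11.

-1/2 -1/2 -1 1/2

obs A: pose=(-2,4,W) → sL=40/169, sR=40/349, mL=-10360/58981, mR=-10580/58981
obs B: pose=(8,8,E) → sL=8/169, sR=40/617, mL=-5848/104273, mR=-1556/104273
sensor matrix S = [[40/169, 40/349], [8/169, 40/617]]; det S = 360960/36391277
solve [mL_A; mL_B] = S·[w00; w01] and [mR_A; mR_B] = S·[w10; w11]:
  w00 = -1/2, w01 = -1/2, w10 = -1, w11 = 1/2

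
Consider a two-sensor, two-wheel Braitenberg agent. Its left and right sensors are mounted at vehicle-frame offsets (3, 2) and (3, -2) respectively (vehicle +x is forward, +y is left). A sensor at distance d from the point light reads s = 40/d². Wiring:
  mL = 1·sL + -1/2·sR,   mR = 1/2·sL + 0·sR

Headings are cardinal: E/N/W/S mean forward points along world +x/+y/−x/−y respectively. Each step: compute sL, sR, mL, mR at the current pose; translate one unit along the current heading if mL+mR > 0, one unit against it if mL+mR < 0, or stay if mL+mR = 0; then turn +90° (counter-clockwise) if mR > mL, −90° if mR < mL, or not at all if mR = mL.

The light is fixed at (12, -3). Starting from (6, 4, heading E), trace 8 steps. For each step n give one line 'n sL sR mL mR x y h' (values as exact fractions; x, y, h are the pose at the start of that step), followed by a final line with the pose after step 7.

n=0: pose=(6,4,E); sL=4/9, sR=20/17; mL=-22/153, mR=2/9; mL+mR=4/51 → advance +1; mR−mL=56/153 → turn +1·90°
n=1: pose=(7,4,N); sL=40/149, sR=40/109; mL=1380/16241, mR=20/149; mL+mR=3560/16241 → advance +1; mR−mL=800/16241 → turn +1·90°
n=2: pose=(7,5,W); sL=2/5, sR=10/41; mL=57/205, mR=1/5; mL+mR=98/205 → advance +1; mR−mL=-16/205 → turn -1·90°
n=3: pose=(6,5,N); sL=8/37, sR=40/137; mL=356/5069, mR=4/37; mL+mR=904/5069 → advance +1; mR−mL=192/5069 → turn +1·90°
n=4: pose=(6,6,W); sL=4/13, sR=20/101; mL=274/1313, mR=2/13; mL+mR=476/1313 → advance +1; mR−mL=-72/1313 → turn -1·90°
n=5: pose=(5,6,N); sL=8/45, sR=40/169; mL=452/7605, mR=4/45; mL+mR=376/2535 → advance +1; mR−mL=224/7605 → turn +1·90°
n=6: pose=(5,7,W); sL=10/41, sR=10/61; mL=405/2501, mR=5/41; mL+mR=710/2501 → advance +1; mR−mL=-100/2501 → turn -1·90°
n=7: pose=(4,7,N); sL=40/269, sR=8/41; mL=564/11029, mR=20/269; mL+mR=1384/11029 → advance +1; mR−mL=256/11029 → turn +1·90°

0 4/9 20/17 -22/153 2/9 6 4 E
1 40/149 40/109 1380/16241 20/149 7 4 N
2 2/5 10/41 57/205 1/5 7 5 W
3 8/37 40/137 356/5069 4/37 6 5 N
4 4/13 20/101 274/1313 2/13 6 6 W
5 8/45 40/169 452/7605 4/45 5 6 N
6 10/41 10/61 405/2501 5/41 5 7 W
7 40/269 8/41 564/11029 20/269 4 7 N
final 4 8 W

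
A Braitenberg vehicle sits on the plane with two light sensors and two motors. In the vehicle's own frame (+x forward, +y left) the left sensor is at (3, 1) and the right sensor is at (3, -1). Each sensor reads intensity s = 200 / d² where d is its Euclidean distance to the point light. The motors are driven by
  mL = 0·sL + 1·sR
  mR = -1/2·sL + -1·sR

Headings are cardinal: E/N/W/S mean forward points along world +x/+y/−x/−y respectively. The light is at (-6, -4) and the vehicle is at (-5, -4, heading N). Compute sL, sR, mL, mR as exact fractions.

200/9 200/13 200/13 -3100/117

left sensor world pos  = (-6, -1); dL² = 9
right sensor world pos = (-4, -1); dR² = 13
sL = 200/9 = 200/9
sR = 200/13 = 200/13
mL = 0·sL + 1·sR = 200/13
mR = -1/2·sL + -1·sR = -3100/117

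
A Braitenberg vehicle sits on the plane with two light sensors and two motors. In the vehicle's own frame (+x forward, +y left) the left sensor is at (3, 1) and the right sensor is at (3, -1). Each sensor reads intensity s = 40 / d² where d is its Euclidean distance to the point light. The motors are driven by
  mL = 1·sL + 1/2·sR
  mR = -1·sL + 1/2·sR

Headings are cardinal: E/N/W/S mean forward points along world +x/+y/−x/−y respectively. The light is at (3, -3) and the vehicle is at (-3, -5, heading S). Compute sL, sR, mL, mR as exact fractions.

4/5 20/37 198/185 -98/185

left sensor world pos  = (-2, -8); dL² = 50
right sensor world pos = (-4, -8); dR² = 74
sL = 40/50 = 4/5
sR = 40/74 = 20/37
mL = 1·sL + 1/2·sR = 198/185
mR = -1·sL + 1/2·sR = -98/185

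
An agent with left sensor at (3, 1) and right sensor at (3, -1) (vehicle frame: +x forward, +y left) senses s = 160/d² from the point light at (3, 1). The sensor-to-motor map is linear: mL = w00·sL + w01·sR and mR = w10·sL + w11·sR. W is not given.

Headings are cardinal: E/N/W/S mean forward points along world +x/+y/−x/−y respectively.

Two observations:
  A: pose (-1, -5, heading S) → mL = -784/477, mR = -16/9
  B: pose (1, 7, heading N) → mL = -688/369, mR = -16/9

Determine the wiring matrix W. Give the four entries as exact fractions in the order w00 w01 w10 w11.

-1/2 -1/2 -1 0

obs A: pose=(-1,-5,S) → sL=16/9, sR=80/53, mL=-784/477, mR=-16/9
obs B: pose=(1,7,N) → sL=16/9, sR=80/41, mL=-688/369, mR=-16/9
sensor matrix S = [[16/9, 80/53], [16/9, 80/41]]; det S = 5120/6519
solve [mL_A; mL_B] = S·[w00; w01] and [mR_A; mR_B] = S·[w10; w11]:
  w00 = -1/2, w01 = -1/2, w10 = -1, w11 = 0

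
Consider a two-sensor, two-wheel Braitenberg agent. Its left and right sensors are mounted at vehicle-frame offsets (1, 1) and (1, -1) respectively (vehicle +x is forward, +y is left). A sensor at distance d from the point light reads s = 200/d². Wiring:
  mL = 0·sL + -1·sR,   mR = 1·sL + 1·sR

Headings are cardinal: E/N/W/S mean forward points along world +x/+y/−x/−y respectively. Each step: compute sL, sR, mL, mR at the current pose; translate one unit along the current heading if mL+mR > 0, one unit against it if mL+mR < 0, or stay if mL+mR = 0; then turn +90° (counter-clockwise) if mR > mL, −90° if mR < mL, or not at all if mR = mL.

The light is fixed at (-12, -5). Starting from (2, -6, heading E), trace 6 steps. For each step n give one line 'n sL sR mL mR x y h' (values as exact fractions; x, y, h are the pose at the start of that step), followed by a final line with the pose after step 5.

n=0: pose=(2,-6,E); sL=8/9, sR=200/229; mL=-200/229, mR=3632/2061; mL+mR=8/9 → advance +1; mR−mL=5432/2061 → turn +1·90°
n=1: pose=(3,-6,N); sL=50/49, sR=25/32; mL=-25/32, mR=2825/1568; mL+mR=50/49 → advance +1; mR−mL=2025/784 → turn +1·90°
n=2: pose=(3,-5,W); sL=200/197, sR=200/197; mL=-200/197, mR=400/197; mL+mR=200/197 → advance +1; mR−mL=600/197 → turn +1·90°
n=3: pose=(2,-5,S); sL=100/113, sR=20/17; mL=-20/17, mR=3960/1921; mL+mR=100/113 → advance +1; mR−mL=6220/1921 → turn +1·90°
n=4: pose=(2,-6,E); sL=8/9, sR=200/229; mL=-200/229, mR=3632/2061; mL+mR=8/9 → advance +1; mR−mL=5432/2061 → turn +1·90°
n=5: pose=(3,-6,N); sL=50/49, sR=25/32; mL=-25/32, mR=2825/1568; mL+mR=50/49 → advance +1; mR−mL=2025/784 → turn +1·90°

0 8/9 200/229 -200/229 3632/2061 2 -6 E
1 50/49 25/32 -25/32 2825/1568 3 -6 N
2 200/197 200/197 -200/197 400/197 3 -5 W
3 100/113 20/17 -20/17 3960/1921 2 -5 S
4 8/9 200/229 -200/229 3632/2061 2 -6 E
5 50/49 25/32 -25/32 2825/1568 3 -6 N
final 3 -5 W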